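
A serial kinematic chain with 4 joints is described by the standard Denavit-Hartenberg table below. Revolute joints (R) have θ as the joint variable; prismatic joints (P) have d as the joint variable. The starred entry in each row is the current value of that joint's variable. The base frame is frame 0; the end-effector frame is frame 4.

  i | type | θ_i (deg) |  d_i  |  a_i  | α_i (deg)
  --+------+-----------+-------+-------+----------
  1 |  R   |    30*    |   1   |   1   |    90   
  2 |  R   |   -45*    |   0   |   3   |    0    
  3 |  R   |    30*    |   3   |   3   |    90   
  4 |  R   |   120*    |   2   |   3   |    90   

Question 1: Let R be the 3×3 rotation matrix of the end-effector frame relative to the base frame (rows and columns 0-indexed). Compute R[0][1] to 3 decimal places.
-0.224

End-effector y-axis (col 1 of R) = (-0.2241,-0.1294,-0.9659)
R[0][1] = -0.2241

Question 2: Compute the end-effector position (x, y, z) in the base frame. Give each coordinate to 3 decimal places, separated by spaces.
after link 1: o_1 = (0.8660, 0.5000, 1.0000)
after link 2: o_2 = (2.7031, 1.5607, -1.1213)
after link 3: o_3 = (6.7127, 0.4115, -1.8978)
after link 4: o_4 = (6.3087, -2.8218, -3.4414)

6.309 -2.822 -3.441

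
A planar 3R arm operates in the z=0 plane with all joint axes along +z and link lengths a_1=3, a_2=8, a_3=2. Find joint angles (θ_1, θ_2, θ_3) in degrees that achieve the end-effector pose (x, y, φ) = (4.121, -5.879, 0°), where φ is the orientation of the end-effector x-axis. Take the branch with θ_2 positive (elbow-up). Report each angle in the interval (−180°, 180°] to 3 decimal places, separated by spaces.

wrist centre = target − a_3·(cos φ, sin φ) = (2.1210, -5.8790)
cos θ_2 = (39.0613−3²−8²)/(2·3·8) = -0.7071; θ_2 = 134.9959° (elbow-up)
β = atan2(-5.8790,2.1210) = -70.1618°; ψ = atan2(5.6573,-2.6565) = 115.1531°
θ_1 = β − ψ = -185.3149°
θ_3 = φ − θ_1 − θ_2 = 50.3190° (wrapped to (-180°,180°])

174.685 134.996 50.319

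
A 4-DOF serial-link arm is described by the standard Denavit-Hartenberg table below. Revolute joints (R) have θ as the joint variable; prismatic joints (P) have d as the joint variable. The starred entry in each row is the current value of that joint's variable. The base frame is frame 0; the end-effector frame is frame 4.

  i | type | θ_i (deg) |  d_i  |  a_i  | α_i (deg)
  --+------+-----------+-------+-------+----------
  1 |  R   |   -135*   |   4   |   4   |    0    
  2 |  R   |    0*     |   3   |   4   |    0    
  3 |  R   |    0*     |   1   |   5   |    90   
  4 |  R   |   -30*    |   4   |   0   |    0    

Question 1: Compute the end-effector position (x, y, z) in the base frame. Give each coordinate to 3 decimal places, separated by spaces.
after link 1: o_1 = (-2.8284, -2.8284, 4.0000)
after link 2: o_2 = (-5.6569, -5.6569, 7.0000)
after link 3: o_3 = (-9.1924, -9.1924, 8.0000)
after link 4: o_4 = (-12.0208, -6.3640, 8.0000)

-12.021 -6.364 8.000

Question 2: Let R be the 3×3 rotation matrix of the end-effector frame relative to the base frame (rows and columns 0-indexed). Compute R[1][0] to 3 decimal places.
-0.612

End-effector x-axis (col 0 of R) = (-0.6124,-0.6124,-0.5000)
R[1][0] = -0.6124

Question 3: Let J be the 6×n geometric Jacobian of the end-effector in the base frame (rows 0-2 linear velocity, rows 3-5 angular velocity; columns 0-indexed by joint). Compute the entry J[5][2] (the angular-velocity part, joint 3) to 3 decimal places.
axis z_2 = (0.0000,0.0000,1.0000); lever o_n−o_2 = (-6.3640,-0.7071,1.0000)
cross product → J_v[:, 2] = (0.7071,-6.3640,0.0000)
J_ω[:, 2] = z_2
entry J[5][2] = 1.0000

1.000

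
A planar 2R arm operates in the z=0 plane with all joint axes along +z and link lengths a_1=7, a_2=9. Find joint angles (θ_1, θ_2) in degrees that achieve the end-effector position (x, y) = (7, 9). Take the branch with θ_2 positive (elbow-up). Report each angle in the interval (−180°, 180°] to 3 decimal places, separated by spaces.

0.000 90.000

cos θ_2 = (130.0000−7²−9²)/(2·7·9) = 0.0000; θ_2 = 90.0000° (elbow-up)
β = atan2(9.0000,7.0000) = 52.1250°; ψ = atan2(9.0000,7.0000) = 52.1250°
θ_1 = β − ψ = 0.0000°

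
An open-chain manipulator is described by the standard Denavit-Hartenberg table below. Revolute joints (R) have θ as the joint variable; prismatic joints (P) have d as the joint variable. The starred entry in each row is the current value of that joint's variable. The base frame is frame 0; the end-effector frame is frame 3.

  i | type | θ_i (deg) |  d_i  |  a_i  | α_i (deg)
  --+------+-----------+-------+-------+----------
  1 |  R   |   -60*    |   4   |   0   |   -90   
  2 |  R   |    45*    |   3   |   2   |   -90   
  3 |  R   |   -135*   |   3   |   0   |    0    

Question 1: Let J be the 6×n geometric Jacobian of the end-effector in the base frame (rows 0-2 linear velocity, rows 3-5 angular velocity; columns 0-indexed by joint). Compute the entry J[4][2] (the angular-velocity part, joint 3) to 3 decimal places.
0.612

axis z_2 = (-0.3536,0.6124,-0.7071); lever o_n−o_2 = (-1.0607,1.8371,-2.1213)
cross product → J_v[:, 2] = (0.0000,-0.0000,0.0000)
J_ω[:, 2] = z_2
entry J[4][2] = 0.6124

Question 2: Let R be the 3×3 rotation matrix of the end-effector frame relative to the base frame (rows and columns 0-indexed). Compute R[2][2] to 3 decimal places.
-0.707

End-effector z-axis (col 2 of R) = (-0.3536,0.6124,-0.7071)
R[2][2] = -0.7071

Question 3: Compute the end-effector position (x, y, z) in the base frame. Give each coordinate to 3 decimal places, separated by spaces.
after link 1: o_1 = (0.0000, 0.0000, 4.0000)
after link 2: o_2 = (3.3052, 0.2753, 2.5858)
after link 3: o_3 = (2.2445, 2.1124, 0.4645)

2.245 2.112 0.464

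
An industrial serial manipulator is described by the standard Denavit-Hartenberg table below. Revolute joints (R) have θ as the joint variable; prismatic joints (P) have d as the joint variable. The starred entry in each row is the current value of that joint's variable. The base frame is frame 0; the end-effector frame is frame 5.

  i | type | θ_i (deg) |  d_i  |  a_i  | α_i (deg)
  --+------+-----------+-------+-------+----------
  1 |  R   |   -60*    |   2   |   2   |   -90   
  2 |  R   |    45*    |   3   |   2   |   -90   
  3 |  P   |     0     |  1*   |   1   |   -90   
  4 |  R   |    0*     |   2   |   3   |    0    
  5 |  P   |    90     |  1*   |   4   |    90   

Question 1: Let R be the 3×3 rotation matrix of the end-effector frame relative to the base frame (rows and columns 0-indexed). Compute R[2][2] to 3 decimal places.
End-effector z-axis (col 2 of R) = (0.3536,-0.6124,-0.7071)
R[2][2] = -0.7071

-0.707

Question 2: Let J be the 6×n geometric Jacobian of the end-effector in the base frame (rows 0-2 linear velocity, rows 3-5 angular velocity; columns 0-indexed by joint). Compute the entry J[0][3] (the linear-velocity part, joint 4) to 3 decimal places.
axis z_3 = (-0.8660,-0.5000,-0.0000); lever o_n−o_3 = (-0.1232,-5.7866,0.7071)
cross product → J_v[:, 3] = (-0.3536,0.6124,4.9497)
J_ω[:, 3] = z_3
entry J[0][3] = -0.3536

-0.354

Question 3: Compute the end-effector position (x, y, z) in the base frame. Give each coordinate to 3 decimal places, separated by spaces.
4.182 -7.243 -0.121

after link 1: o_1 = (1.0000, -1.7321, 2.0000)
after link 2: o_2 = (4.3052, -1.4568, 0.5858)
after link 3: o_3 = (4.3052, -1.4568, -0.8284)
after link 4: o_4 = (3.6338, -4.2939, -2.9497)
after link 5: o_5 = (4.1820, -7.2434, -0.1213)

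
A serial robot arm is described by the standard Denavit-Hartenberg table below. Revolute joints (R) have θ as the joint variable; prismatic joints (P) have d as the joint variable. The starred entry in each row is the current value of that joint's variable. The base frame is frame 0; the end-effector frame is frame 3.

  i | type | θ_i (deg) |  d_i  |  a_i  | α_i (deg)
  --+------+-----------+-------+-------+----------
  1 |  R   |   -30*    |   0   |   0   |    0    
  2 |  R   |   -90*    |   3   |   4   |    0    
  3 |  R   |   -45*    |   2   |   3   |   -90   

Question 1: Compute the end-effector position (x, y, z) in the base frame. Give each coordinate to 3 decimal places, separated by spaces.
after link 1: o_1 = (0.0000, 0.0000, 0.0000)
after link 2: o_2 = (-2.0000, -3.4641, 3.0000)
after link 3: o_3 = (-4.8978, -4.2406, 5.0000)

-4.898 -4.241 5.000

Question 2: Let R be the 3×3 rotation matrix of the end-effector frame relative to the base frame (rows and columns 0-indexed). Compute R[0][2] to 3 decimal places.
0.259

End-effector z-axis (col 2 of R) = (0.2588,-0.9659,0.0000)
R[0][2] = 0.2588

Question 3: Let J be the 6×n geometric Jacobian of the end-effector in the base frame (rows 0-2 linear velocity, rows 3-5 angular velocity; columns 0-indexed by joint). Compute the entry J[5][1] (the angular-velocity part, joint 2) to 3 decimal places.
1.000

axis z_1 = (0.0000,0.0000,1.0000); lever o_n−o_1 = (-4.8978,-4.2406,5.0000)
cross product → J_v[:, 1] = (4.2406,-4.8978,0.0000)
J_ω[:, 1] = z_1
entry J[5][1] = 1.0000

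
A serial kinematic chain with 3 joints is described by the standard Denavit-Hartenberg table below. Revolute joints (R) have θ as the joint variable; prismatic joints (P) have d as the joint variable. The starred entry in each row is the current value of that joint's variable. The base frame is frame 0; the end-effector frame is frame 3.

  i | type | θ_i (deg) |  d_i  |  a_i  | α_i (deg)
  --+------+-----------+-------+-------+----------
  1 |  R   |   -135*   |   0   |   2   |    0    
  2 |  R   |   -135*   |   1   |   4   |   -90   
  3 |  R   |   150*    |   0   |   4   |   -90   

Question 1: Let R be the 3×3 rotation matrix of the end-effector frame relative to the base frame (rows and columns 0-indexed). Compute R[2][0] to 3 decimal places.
-0.500

End-effector x-axis (col 0 of R) = (0.0000,-0.8660,-0.5000)
R[2][0] = -0.5000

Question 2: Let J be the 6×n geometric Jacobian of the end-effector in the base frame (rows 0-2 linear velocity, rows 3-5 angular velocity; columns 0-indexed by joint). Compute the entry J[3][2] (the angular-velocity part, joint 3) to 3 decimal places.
axis z_2 = (-1.0000,-0.0000,0.0000); lever o_n−o_2 = (0.0000,-3.4641,-2.0000)
cross product → J_v[:, 2] = (0.0000,-2.0000,3.4641)
J_ω[:, 2] = z_2
entry J[3][2] = -1.0000

-1.000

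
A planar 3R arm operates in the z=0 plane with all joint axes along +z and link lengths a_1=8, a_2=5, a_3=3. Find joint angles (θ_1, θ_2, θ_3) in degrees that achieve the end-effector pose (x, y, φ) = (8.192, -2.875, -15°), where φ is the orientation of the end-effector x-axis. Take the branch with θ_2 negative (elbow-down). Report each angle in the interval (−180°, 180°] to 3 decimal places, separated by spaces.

wrist centre = target − a_3·(cos φ, sin φ) = (5.2942, -2.0985)
cos θ_2 = (32.4327−8²−5²)/(2·8·5) = -0.7071; θ_2 = -134.9988° (elbow-down)
β = atan2(-2.0985,5.2942) = -21.6226°; ψ = atan2(-3.5356,4.4645) = -38.3768°
θ_1 = β − ψ = 16.7542°
θ_3 = φ − θ_1 − θ_2 = 103.2445° (wrapped to (-180°,180°])

16.754 -134.999 103.245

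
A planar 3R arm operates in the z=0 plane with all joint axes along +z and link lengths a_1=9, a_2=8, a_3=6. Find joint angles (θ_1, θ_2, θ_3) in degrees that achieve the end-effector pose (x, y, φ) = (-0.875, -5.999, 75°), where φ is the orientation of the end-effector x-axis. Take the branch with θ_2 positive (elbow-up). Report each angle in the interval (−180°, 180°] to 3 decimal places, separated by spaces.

-143.264 89.997 128.267

wrist centre = target − a_3·(cos φ, sin φ) = (-2.4279, -11.7946)
cos θ_2 = (145.0063−9²−8²)/(2·9·8) = 0.0000; θ_2 = 89.9975° (elbow-up)
β = atan2(-11.7946,-2.4279) = -101.6319°; ψ = atan2(8.0000,9.0003) = 41.6324°
θ_1 = β − ψ = -143.2643°
θ_3 = φ − θ_1 − θ_2 = 128.2668° (wrapped to (-180°,180°])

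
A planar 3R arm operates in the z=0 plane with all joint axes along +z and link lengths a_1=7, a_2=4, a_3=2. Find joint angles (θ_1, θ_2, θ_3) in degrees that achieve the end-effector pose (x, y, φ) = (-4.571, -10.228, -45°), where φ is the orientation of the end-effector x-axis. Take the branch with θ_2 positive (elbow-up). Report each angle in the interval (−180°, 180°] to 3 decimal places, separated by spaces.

wrist centre = target − a_3·(cos φ, sin φ) = (-5.9852, -8.8138)
cos θ_2 = (113.5056−7²−4²)/(2·7·4) = 0.8662; θ_2 = 29.9832° (elbow-up)
β = atan2(-8.8138,-5.9852) = -124.1794°; ψ = atan2(1.9990,10.4647) = 10.8145°
θ_1 = β − ψ = -134.9939°
θ_3 = φ − θ_1 − θ_2 = 60.0106° (wrapped to (-180°,180°])

-134.994 29.983 60.011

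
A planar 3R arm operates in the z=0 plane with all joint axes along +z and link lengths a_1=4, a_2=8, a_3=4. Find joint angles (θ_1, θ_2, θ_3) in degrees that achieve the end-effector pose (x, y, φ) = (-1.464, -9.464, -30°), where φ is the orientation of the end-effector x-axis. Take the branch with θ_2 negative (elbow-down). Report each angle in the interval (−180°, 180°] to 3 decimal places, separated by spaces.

wrist centre = target − a_3·(cos φ, sin φ) = (-4.9281, -7.4640)
cos θ_2 = (79.9975−4²−8²)/(2·4·8) = -0.0000; θ_2 = -90.0023° (elbow-down)
β = atan2(-7.4640,-4.9281) = -123.4348°; ψ = atan2(-8.0000,3.9997) = -63.4368°
θ_1 = β − ψ = -59.9980°
θ_3 = φ − θ_1 − θ_2 = 120.0003° (wrapped to (-180°,180°])

-59.998 -90.002 120.000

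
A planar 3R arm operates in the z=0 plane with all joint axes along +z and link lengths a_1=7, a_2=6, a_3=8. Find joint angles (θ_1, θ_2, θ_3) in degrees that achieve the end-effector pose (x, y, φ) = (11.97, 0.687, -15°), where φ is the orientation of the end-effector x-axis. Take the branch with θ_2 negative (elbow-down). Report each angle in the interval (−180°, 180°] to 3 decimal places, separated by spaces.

wrist centre = target − a_3·(cos φ, sin φ) = (4.2426, 2.7576)
cos θ_2 = (25.6037−7²−6²)/(2·7·6) = -0.7071; θ_2 = -134.9994° (elbow-down)
β = atan2(2.7576,4.2426) = 33.0226°; ψ = atan2(-4.2427,2.7574) = -56.9794°
θ_1 = β − ψ = 90.0020°
θ_3 = φ − θ_1 − θ_2 = 29.9974° (wrapped to (-180°,180°])

90.002 -134.999 29.997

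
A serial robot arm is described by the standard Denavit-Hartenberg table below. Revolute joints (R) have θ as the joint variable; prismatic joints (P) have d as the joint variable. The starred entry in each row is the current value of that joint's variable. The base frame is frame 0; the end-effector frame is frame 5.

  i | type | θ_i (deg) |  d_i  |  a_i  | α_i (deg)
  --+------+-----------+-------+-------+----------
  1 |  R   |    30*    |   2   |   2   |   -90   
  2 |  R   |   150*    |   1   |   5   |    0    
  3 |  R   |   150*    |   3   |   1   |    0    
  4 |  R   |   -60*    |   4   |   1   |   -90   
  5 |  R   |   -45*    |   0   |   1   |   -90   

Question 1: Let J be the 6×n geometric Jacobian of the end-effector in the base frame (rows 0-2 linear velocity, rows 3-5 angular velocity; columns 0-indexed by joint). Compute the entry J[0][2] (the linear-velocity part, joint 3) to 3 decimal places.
2.030

axis z_2 = (-0.5000,0.8660,0.0000); lever o_n−o_2 = (-4.1597,6.4978,2.3444)
cross product → J_v[:, 2] = (2.0303,1.1722,0.3536)
J_ω[:, 2] = z_2
entry J[0][2] = 2.0303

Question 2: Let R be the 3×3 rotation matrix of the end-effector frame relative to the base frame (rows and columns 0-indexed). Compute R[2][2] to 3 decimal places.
0.612

End-effector z-axis (col 2 of R) = (0.0474,-0.7891,0.6124)
R[2][2] = 0.6124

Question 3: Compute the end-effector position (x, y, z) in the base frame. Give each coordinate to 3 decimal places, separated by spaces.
after link 1: o_1 = (1.7321, 1.0000, 2.0000)
after link 2: o_2 = (-2.5179, -0.2990, -0.5000)
after link 3: o_3 = (-3.5849, 2.5490, 0.3660)
after link 4: o_4 = (-6.0179, 5.7631, 1.2321)
after link 5: o_5 = (-6.6777, 6.1987, 1.8444)

-6.678 6.199 1.844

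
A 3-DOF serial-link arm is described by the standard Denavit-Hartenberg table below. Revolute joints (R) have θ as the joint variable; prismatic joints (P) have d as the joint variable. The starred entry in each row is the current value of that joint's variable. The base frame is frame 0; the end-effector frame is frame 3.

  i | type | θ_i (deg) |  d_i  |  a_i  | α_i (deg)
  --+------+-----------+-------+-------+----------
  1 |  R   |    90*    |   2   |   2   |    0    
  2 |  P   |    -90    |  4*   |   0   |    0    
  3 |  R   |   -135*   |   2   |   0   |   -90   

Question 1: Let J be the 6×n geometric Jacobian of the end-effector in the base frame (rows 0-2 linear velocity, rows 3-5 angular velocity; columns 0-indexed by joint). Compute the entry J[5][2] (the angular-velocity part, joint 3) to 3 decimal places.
axis z_2 = (0.0000,0.0000,1.0000); lever o_n−o_2 = (0.0000,0.0000,2.0000)
cross product → J_v[:, 2] = (0.0000,0.0000,0.0000)
J_ω[:, 2] = z_2
entry J[5][2] = 1.0000

1.000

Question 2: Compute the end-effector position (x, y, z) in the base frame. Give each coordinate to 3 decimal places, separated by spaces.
0.000 2.000 8.000

after link 1: o_1 = (0.0000, 2.0000, 2.0000)
after link 2: o_2 = (0.0000, 2.0000, 6.0000)
after link 3: o_3 = (0.0000, 2.0000, 8.0000)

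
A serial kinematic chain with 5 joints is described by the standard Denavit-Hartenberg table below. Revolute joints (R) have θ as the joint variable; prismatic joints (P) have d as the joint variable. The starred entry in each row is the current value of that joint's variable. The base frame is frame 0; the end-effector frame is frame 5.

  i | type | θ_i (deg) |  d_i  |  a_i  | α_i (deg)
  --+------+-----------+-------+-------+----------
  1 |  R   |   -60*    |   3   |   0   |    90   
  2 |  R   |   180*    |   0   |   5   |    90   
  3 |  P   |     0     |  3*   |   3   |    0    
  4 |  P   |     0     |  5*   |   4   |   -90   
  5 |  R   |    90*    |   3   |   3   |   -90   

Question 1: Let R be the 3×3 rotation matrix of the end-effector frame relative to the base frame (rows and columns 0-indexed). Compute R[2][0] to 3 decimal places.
-1.000

End-effector x-axis (col 0 of R) = (-0.0000,0.0000,-1.0000)
R[2][0] = -1.0000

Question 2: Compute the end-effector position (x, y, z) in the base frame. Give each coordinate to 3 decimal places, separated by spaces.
after link 1: o_1 = (0.0000, 0.0000, 3.0000)
after link 2: o_2 = (-2.5000, 4.3301, 3.0000)
after link 3: o_3 = (-4.0000, 6.9282, 6.0000)
after link 4: o_4 = (-6.0000, 10.3923, 11.0000)
after link 5: o_5 = (-8.5981, 8.8923, 8.0000)

-8.598 8.892 8.000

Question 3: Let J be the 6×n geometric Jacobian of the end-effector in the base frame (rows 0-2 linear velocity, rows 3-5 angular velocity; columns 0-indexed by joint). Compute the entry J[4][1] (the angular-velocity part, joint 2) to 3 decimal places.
axis z_1 = (-0.8660,-0.5000,0.0000); lever o_n−o_1 = (-8.5981,8.8923,5.0000)
cross product → J_v[:, 1] = (-2.5000,4.3301,-12.0000)
J_ω[:, 1] = z_1
entry J[4][1] = -0.5000

-0.500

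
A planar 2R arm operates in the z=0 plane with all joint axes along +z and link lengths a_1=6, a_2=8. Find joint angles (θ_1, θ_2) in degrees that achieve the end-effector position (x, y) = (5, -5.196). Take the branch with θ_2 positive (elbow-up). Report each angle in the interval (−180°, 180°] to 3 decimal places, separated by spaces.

cos θ_2 = (51.9984−6²−8²)/(2·6·8) = -0.5000; θ_2 = 120.0011° (elbow-up)
β = atan2(-5.1960,5.0000) = -46.1013°; ψ = atan2(6.9281,1.9999) = 73.8987°
θ_1 = β − ψ = -120.0000°

-120.000 120.001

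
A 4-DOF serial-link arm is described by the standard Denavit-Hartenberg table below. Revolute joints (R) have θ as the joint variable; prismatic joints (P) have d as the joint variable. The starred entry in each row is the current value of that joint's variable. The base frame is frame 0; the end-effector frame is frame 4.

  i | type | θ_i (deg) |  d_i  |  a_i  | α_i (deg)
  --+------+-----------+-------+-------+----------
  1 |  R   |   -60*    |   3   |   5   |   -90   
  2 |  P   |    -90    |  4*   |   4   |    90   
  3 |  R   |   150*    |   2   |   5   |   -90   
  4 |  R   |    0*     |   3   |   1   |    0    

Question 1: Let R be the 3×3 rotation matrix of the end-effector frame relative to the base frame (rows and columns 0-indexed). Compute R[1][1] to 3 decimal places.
-0.866

End-effector y-axis (col 1 of R) = (0.5000,-0.8660,-0.0000)
R[1][1] = -0.8660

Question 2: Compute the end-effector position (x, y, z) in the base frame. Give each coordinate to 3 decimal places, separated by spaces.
after link 1: o_1 = (2.5000, -4.3301, 3.0000)
after link 2: o_2 = (5.9641, -2.3301, 7.0000)
after link 3: o_3 = (7.1292, 0.6519, 2.6699)
after link 4: o_4 = (5.3122, -0.3971, 0.3038)

5.312 -0.397 0.304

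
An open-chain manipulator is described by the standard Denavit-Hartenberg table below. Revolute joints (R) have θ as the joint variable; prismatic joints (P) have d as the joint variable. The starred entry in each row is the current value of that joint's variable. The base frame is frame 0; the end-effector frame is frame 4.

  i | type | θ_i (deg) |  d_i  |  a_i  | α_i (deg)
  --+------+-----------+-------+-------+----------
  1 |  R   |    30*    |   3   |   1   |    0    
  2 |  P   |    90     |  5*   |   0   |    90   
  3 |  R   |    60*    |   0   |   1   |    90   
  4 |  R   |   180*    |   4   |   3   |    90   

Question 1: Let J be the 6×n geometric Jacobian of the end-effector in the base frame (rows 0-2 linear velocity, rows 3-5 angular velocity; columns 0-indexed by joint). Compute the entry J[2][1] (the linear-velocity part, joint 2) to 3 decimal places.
prismatic axis z_1 = (0.0000,0.0000,1.0000)
J_v[:, 1] = z_1; J_ω[:, 1] = (0,0,0)
entry J[2][1] = 1.0000

1.000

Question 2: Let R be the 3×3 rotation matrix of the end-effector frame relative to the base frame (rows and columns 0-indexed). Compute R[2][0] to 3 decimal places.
End-effector x-axis (col 0 of R) = (0.2500,-0.4330,-0.8660)
R[2][0] = -0.8660

-0.866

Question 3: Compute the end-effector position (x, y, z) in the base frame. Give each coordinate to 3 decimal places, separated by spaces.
after link 1: o_1 = (0.8660, 0.5000, 3.0000)
after link 2: o_2 = (0.8660, 0.5000, 8.0000)
after link 3: o_3 = (0.6160, 0.9330, 8.8660)
after link 4: o_4 = (-0.3660, 2.6340, 4.2679)

-0.366 2.634 4.268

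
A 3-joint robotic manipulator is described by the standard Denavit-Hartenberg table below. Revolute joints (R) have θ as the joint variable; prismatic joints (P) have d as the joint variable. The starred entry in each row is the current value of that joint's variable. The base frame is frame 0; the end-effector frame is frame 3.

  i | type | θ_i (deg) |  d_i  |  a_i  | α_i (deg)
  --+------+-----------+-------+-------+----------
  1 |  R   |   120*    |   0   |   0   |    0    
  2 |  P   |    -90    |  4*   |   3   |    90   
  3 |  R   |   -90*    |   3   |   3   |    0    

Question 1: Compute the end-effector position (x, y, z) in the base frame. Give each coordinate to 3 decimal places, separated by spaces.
4.098 -1.098 1.000

after link 1: o_1 = (0.0000, 0.0000, 0.0000)
after link 2: o_2 = (2.5981, 1.5000, 4.0000)
after link 3: o_3 = (4.0981, -1.0981, 1.0000)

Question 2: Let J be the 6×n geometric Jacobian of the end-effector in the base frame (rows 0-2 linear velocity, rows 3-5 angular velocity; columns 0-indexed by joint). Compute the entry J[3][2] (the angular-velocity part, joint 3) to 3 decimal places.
0.500

axis z_2 = (0.5000,-0.8660,0.0000); lever o_n−o_2 = (1.5000,-2.5981,-3.0000)
cross product → J_v[:, 2] = (2.5981,1.5000,0.0000)
J_ω[:, 2] = z_2
entry J[3][2] = 0.5000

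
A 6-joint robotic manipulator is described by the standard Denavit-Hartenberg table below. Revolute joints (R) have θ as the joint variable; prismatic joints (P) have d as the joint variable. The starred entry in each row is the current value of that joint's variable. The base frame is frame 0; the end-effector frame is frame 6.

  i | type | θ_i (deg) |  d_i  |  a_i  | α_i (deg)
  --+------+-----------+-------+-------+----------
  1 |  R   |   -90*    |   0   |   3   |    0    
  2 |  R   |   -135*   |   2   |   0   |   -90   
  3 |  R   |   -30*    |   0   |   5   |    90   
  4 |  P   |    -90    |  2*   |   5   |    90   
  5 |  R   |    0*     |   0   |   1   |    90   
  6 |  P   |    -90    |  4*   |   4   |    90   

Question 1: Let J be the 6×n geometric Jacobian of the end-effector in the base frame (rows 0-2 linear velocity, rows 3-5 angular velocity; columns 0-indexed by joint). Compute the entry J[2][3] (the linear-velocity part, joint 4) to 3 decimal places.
prismatic axis z_3 = (0.3536,-0.3536,0.8660)
J_v[:, 3] = z_3; J_ω[:, 3] = (0,0,0)
entry J[2][3] = 0.8660

0.866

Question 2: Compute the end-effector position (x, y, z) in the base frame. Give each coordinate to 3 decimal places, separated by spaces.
-1.976 7.461 4.768

after link 1: o_1 = (0.0000, -3.0000, 0.0000)
after link 2: o_2 = (0.0000, -3.0000, 2.0000)
after link 3: o_3 = (-3.0619, 0.0619, 4.5000)
after link 4: o_4 = (1.1808, 2.8903, 6.2321)
after link 5: o_5 = (1.8879, 3.5974, 6.2321)
after link 6: o_6 = (-1.9758, 7.4611, 4.7679)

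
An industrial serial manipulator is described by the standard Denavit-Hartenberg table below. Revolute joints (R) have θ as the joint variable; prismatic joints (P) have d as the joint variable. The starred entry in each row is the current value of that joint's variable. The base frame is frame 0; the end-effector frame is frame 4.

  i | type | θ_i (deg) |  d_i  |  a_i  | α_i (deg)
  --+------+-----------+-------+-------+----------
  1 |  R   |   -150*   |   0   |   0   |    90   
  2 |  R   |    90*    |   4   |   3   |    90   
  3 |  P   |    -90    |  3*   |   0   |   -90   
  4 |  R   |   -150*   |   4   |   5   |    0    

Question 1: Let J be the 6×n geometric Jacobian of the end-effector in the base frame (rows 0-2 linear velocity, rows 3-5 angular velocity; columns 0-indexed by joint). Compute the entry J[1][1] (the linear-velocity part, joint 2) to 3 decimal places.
axis z_1 = (-0.5000,0.8660,0.0000); lever o_n−o_1 = (-8.9282,4.4641,7.0000)
cross product → J_v[:, 1] = (6.0622,3.5000,5.5000)
J_ω[:, 1] = z_1
entry J[1][1] = 3.5000

3.500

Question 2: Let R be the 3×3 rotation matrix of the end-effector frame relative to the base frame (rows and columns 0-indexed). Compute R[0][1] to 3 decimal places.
-0.500

End-effector y-axis (col 1 of R) = (-0.5000,-0.8660,-0.0000)
R[0][1] = -0.5000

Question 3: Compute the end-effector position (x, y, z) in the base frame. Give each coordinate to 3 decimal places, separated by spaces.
after link 1: o_1 = (0.0000, 0.0000, 0.0000)
after link 2: o_2 = (-2.0000, 3.4641, 3.0000)
after link 3: o_3 = (-4.5981, 1.9641, 3.0000)
after link 4: o_4 = (-8.9282, 4.4641, 7.0000)

-8.928 4.464 7.000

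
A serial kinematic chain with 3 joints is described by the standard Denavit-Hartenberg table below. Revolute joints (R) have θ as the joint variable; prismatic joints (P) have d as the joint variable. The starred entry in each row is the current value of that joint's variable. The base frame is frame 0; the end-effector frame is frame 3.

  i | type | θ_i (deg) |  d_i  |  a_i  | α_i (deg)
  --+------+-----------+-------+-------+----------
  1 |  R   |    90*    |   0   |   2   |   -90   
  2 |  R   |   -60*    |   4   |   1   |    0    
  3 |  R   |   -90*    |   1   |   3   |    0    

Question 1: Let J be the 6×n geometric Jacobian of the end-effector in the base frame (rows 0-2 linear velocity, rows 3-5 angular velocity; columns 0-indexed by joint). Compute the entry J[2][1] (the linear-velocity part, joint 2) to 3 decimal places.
axis z_1 = (-1.0000,0.0000,0.0000); lever o_n−o_1 = (-5.0000,-2.0981,2.3660)
cross product → J_v[:, 1] = (0.0000,2.3660,2.0981)
J_ω[:, 1] = z_1
entry J[2][1] = 2.0981

2.098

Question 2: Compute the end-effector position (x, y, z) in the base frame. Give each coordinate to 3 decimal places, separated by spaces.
-5.000 -0.098 2.366

after link 1: o_1 = (0.0000, 2.0000, 0.0000)
after link 2: o_2 = (-4.0000, 2.5000, 0.8660)
after link 3: o_3 = (-5.0000, -0.0981, 2.3660)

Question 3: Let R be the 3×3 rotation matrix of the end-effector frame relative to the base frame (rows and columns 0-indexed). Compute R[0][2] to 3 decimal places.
-1.000

End-effector z-axis (col 2 of R) = (-1.0000,0.0000,0.0000)
R[0][2] = -1.0000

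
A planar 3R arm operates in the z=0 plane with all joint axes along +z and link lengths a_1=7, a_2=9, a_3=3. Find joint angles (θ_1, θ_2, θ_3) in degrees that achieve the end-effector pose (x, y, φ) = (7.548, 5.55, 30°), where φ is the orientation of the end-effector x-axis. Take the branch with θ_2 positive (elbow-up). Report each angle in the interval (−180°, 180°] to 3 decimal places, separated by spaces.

wrist centre = target − a_3·(cos φ, sin φ) = (4.9499, 4.0500)
cos θ_2 = (40.9042−7²−9²)/(2·7·9) = -0.7071; θ_2 = 135.0002° (elbow-up)
β = atan2(4.0500,4.9499) = 39.2898°; ψ = atan2(6.3639,0.6360) = 84.2928°
θ_1 = β − ψ = -45.0029°
θ_3 = φ − θ_1 − θ_2 = -59.9973° (wrapped to (-180°,180°])

-45.003 135.000 -59.997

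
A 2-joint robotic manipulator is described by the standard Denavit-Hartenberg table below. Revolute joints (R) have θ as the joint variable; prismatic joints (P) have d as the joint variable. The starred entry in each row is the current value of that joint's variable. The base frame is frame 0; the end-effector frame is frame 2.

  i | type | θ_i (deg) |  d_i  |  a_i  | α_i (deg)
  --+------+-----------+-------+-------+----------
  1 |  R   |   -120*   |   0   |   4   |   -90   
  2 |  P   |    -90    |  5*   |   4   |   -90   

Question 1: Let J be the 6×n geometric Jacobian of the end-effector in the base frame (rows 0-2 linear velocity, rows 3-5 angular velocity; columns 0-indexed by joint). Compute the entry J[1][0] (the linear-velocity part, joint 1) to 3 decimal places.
axis z_0 = ẑ; lever o_n−o_0 = (2.3301,-5.9641,4.0000)
cross product → J_v[:, 0] = (5.9641,2.3301,-0.0000)
J_ω[:, 0] = z_0
entry J[1][0] = 2.3301

2.330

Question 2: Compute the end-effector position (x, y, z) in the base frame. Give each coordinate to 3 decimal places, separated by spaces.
2.330 -5.964 4.000

after link 1: o_1 = (-2.0000, -3.4641, 0.0000)
after link 2: o_2 = (2.3301, -5.9641, 4.0000)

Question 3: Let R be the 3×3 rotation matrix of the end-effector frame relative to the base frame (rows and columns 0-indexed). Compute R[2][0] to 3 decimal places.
End-effector x-axis (col 0 of R) = (-0.0000,-0.0000,1.0000)
R[2][0] = 1.0000

1.000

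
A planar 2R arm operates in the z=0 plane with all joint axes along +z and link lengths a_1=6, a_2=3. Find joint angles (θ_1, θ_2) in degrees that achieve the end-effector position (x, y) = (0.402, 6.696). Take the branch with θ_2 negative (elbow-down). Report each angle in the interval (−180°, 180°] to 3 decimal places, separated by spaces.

113.130 -90.003

cos θ_2 = (44.9980−6²−3²)/(2·6·3) = -0.0001; θ_2 = -90.0032° (elbow-down)
β = atan2(6.6960,0.4020) = 86.5643°; ψ = atan2(-3.0000,5.9998) = -26.5657°
θ_1 = β − ψ = 113.1300°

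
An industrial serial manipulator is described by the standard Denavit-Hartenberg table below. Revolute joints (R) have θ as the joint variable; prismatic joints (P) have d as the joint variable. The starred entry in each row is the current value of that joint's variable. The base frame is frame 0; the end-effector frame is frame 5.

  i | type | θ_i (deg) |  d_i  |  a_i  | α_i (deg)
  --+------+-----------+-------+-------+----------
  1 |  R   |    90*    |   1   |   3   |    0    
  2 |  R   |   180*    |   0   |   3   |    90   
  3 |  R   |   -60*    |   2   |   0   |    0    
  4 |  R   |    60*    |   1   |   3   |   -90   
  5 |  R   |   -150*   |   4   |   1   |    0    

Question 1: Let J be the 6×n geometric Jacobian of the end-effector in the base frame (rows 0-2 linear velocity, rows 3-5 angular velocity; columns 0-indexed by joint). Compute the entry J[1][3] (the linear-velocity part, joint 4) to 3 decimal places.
4.000

axis z_3 = (-1.0000,0.0000,0.0000); lever o_n−o_3 = (-1.5000,-2.1340,4.0000)
cross product → J_v[:, 3] = (0.0000,4.0000,2.1340)
J_ω[:, 3] = z_3
entry J[1][3] = 4.0000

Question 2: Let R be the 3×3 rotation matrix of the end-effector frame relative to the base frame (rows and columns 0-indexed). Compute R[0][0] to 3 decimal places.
-0.500

End-effector x-axis (col 0 of R) = (-0.5000,0.8660,0.0000)
R[0][0] = -0.5000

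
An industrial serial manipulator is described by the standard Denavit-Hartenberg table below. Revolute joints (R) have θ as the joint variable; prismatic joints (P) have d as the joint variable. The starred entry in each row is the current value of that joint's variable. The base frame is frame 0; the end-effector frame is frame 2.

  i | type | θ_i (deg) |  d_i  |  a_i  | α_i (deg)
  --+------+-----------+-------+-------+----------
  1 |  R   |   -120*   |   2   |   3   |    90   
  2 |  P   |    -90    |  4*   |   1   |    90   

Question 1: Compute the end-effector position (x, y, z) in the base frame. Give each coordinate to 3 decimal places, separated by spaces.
-4.964 -0.598 1.000

after link 1: o_1 = (-1.5000, -2.5981, 2.0000)
after link 2: o_2 = (-4.9641, -0.5981, 1.0000)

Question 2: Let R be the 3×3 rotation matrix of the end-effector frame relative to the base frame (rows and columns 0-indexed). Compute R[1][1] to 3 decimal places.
0.500

End-effector y-axis (col 1 of R) = (-0.8660,0.5000,0.0000)
R[1][1] = 0.5000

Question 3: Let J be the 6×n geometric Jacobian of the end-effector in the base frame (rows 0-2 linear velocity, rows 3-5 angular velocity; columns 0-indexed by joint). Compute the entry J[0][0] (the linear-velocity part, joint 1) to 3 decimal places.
axis z_0 = ẑ; lever o_n−o_0 = (-4.9641,-0.5981,1.0000)
cross product → J_v[:, 0] = (0.5981,-4.9641,0.0000)
J_ω[:, 0] = z_0
entry J[0][0] = 0.5981

0.598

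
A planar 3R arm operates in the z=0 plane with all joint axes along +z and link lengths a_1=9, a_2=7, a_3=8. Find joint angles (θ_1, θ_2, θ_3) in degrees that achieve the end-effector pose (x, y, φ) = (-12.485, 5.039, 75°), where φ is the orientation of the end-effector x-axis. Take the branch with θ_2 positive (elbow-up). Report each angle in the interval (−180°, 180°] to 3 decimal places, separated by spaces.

wrist centre = target − a_3·(cos φ, sin φ) = (-14.5556, -2.6884)
cos θ_2 = (219.0916−9²−7²)/(2·9·7) = 0.7071; θ_2 = 45.0025° (elbow-up)
β = atan2(-2.6884,-14.5556) = -169.5354°; ψ = atan2(4.9500,13.9495) = 19.5371°
θ_1 = β − ψ = -189.0725°
θ_3 = φ − θ_1 − θ_2 = -140.9299° (wrapped to (-180°,180°])

170.927 45.002 -140.930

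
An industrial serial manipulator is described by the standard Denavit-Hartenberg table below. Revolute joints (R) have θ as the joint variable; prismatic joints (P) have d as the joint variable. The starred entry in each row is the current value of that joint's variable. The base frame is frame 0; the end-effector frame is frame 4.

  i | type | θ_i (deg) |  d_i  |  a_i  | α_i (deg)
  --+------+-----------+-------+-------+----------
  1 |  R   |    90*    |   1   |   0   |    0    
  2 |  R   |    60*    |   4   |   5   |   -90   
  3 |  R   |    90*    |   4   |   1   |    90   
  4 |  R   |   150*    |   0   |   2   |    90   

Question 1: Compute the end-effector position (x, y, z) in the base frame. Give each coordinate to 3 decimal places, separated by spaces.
after link 1: o_1 = (0.0000, 0.0000, 1.0000)
after link 2: o_2 = (-4.3301, 2.5000, 5.0000)
after link 3: o_3 = (-6.3301, -0.9641, 4.0000)
after link 4: o_4 = (-6.8301, -1.8301, 5.7321)

-6.830 -1.830 5.732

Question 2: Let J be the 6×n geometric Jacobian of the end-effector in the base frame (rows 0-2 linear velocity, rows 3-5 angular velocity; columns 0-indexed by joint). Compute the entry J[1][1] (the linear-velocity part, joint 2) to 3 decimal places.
axis z_1 = (0.0000,0.0000,1.0000); lever o_n−o_1 = (-6.8301,-1.8301,4.7321)
cross product → J_v[:, 1] = (1.8301,-6.8301,0.0000)
J_ω[:, 1] = z_1
entry J[1][1] = -6.8301

-6.830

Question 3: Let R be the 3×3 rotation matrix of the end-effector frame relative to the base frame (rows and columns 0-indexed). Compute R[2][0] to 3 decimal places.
0.866

End-effector x-axis (col 0 of R) = (-0.2500,-0.4330,0.8660)
R[2][0] = 0.8660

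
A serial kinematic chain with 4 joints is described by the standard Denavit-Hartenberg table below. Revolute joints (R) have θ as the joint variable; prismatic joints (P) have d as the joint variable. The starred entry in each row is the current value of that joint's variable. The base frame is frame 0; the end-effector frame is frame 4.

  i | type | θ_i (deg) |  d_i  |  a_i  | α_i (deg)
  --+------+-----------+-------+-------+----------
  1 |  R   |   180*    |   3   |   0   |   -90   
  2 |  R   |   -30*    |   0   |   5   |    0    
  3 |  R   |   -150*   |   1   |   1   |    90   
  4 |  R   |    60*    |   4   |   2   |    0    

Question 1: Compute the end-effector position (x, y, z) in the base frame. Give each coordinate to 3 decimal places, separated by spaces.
-2.330 -2.732 1.500

after link 1: o_1 = (0.0000, 0.0000, 3.0000)
after link 2: o_2 = (-4.3301, 0.0000, 5.5000)
after link 3: o_3 = (-3.3301, -1.0000, 5.5000)
after link 4: o_4 = (-2.3301, -2.7321, 1.5000)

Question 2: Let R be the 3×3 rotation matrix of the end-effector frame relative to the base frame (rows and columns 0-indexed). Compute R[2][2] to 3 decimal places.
-1.000

End-effector z-axis (col 2 of R) = (-0.0000,-0.0000,-1.0000)
R[2][2] = -1.0000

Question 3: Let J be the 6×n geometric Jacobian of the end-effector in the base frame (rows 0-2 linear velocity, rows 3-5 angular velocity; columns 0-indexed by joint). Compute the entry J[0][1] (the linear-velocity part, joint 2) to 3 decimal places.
1.500

axis z_1 = (-0.0000,-1.0000,0.0000); lever o_n−o_1 = (-2.3301,-2.7321,-1.5000)
cross product → J_v[:, 1] = (1.5000,-0.0000,-2.3301)
J_ω[:, 1] = z_1
entry J[0][1] = 1.5000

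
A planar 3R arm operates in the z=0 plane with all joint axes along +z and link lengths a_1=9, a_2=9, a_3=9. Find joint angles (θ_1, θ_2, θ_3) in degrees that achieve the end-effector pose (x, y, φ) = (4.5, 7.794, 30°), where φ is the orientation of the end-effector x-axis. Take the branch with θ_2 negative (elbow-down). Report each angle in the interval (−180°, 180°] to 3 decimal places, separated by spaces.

-149.997 -150.001 -30.001

wrist centre = target − a_3·(cos φ, sin φ) = (-3.2942, 3.2940)
cos θ_2 = (21.7024−9²−9²)/(2·9·9) = -0.8660; θ_2 = -150.0011° (elbow-down)
β = atan2(3.2940,-3.2942) = 135.0020°; ψ = atan2(-4.4999,1.2057) = -75.0005°
θ_1 = β − ψ = 210.0025°
θ_3 = φ − θ_1 − θ_2 = -30.0015° (wrapped to (-180°,180°])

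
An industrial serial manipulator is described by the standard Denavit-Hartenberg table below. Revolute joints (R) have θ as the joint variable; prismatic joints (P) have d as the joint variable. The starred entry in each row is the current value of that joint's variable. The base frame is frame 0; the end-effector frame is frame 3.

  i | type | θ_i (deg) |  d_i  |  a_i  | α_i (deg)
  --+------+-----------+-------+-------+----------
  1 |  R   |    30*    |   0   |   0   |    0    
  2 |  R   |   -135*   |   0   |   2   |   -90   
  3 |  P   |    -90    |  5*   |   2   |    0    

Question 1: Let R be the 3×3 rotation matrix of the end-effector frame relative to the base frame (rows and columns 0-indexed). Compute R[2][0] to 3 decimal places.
1.000

End-effector x-axis (col 0 of R) = (-0.0000,-0.0000,1.0000)
R[2][0] = 1.0000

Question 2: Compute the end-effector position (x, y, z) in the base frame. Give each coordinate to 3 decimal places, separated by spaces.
after link 1: o_1 = (0.0000, 0.0000, 0.0000)
after link 2: o_2 = (-0.5176, -1.9319, 0.0000)
after link 3: o_3 = (4.3120, -3.2259, 2.0000)

4.312 -3.226 2.000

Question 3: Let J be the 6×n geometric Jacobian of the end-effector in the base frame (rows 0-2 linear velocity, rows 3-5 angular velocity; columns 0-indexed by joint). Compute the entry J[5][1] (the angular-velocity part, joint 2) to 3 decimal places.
axis z_1 = (0.0000,0.0000,1.0000); lever o_n−o_1 = (4.3120,-3.2259,2.0000)
cross product → J_v[:, 1] = (3.2259,4.3120,-0.0000)
J_ω[:, 1] = z_1
entry J[5][1] = 1.0000

1.000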